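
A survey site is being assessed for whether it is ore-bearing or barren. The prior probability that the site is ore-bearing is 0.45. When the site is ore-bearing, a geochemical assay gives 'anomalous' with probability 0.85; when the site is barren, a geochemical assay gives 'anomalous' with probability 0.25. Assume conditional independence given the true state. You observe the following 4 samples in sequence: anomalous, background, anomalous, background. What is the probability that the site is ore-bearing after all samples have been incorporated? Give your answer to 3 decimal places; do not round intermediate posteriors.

After 'anomalous': P(ore) = 0.85·0.4500 / (0.85·0.4500 + 0.25·0.5500) ≈ 0.7356
After 'background': P(ore) = 0.15·0.7356 / (0.15·0.7356 + 0.75·0.2644) ≈ 0.3575
After 'anomalous': P(ore) = 0.85·0.3575 / (0.85·0.3575 + 0.25·0.6425) ≈ 0.6542
After 'background': P(ore) = 0.15·0.6542 / (0.15·0.6542 + 0.75·0.3458) ≈ 0.2745

0.274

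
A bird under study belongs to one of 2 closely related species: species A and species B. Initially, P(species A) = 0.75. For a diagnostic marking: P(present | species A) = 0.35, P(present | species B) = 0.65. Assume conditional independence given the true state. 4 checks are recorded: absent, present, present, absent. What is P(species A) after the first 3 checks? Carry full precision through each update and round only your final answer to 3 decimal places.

After 'absent': P(species A) = 0.65·0.7500 / (0.65·0.7500 + 0.35·0.2500) ≈ 0.8478
After 'present': P(species A) = 0.35·0.8478 / (0.35·0.8478 + 0.65·0.1522) ≈ 0.7500
After 'present': P(species A) = 0.35·0.7500 / (0.35·0.7500 + 0.65·0.2500) ≈ 0.6176

0.618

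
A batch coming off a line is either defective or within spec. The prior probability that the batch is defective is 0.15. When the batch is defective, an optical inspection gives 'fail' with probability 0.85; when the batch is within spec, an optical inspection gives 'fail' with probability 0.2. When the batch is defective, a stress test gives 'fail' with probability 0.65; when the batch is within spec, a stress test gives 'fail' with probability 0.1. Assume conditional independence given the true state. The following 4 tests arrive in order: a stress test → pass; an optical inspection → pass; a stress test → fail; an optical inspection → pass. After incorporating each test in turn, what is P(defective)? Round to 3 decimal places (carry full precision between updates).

0.015

After a stress test='pass': P(defective) = 0.35·0.1500 / (0.35·0.1500 + 0.9·0.8500) ≈ 0.0642
After an optical inspection='pass': P(defective) = 0.15·0.0642 / (0.15·0.0642 + 0.8·0.9358) ≈ 0.0127
After a stress test='fail': P(defective) = 0.65·0.0127 / (0.65·0.0127 + 0.1·0.9873) ≈ 0.0772
After an optical inspection='pass': P(defective) = 0.15·0.0772 / (0.15·0.0772 + 0.8·0.9228) ≈ 0.0154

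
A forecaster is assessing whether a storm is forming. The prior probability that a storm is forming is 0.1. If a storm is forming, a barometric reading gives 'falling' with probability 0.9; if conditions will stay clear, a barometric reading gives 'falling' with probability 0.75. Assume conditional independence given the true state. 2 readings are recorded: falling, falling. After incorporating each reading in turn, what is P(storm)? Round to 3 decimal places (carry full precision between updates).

0.138

Each posterior becomes the prior for the next update.
After 'falling': P(storm) = 0.9·0.1000 / (0.9·0.1000 + 0.75·0.9000) ≈ 0.1176
After 'falling': P(storm) = 0.9·0.1176 / (0.9·0.1176 + 0.75·0.8824) ≈ 0.1379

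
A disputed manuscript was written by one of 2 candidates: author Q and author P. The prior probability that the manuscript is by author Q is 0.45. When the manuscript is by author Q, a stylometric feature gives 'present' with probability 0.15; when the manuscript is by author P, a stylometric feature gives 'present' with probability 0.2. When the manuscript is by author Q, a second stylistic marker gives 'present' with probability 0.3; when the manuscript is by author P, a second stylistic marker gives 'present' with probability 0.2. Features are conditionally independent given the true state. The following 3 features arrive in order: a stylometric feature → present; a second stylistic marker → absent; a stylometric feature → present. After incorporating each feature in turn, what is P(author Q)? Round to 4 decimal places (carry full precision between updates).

0.2871

After a stylometric feature='present': P(author Q) = 0.15·0.4500 / (0.15·0.4500 + 0.2·0.5500) ≈ 0.3803
After a second stylistic marker='absent': P(author Q) = 0.7·0.3803 / (0.7·0.3803 + 0.8·0.6197) ≈ 0.3494
After a stylometric feature='present': P(author Q) = 0.15·0.3494 / (0.15·0.3494 + 0.2·0.6506) ≈ 0.2871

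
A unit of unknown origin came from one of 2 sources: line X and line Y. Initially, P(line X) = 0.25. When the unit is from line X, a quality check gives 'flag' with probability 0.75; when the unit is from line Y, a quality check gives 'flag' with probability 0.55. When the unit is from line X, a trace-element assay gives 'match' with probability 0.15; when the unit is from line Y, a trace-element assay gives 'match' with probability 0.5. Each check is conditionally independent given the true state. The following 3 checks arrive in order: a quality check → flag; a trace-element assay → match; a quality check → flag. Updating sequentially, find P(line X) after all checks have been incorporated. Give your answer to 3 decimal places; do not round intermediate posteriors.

After a quality check='flag': P(line X) = 0.75·0.2500 / (0.75·0.2500 + 0.55·0.7500) ≈ 0.3125
After a trace-element assay='match': P(line X) = 0.15·0.3125 / (0.15·0.3125 + 0.5·0.6875) ≈ 0.1200
After a quality check='flag': P(line X) = 0.75·0.1200 / (0.75·0.1200 + 0.55·0.8800) ≈ 0.1568

0.157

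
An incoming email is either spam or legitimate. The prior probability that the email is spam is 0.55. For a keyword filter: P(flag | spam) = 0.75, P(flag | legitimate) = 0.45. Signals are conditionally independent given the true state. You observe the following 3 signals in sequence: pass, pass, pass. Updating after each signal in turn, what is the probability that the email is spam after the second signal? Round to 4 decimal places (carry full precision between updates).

0.2016

After 'pass': P(spam) = 0.25·0.5500 / (0.25·0.5500 + 0.55·0.4500) ≈ 0.3571
After 'pass': P(spam) = 0.25·0.3571 / (0.25·0.3571 + 0.55·0.6429) ≈ 0.2016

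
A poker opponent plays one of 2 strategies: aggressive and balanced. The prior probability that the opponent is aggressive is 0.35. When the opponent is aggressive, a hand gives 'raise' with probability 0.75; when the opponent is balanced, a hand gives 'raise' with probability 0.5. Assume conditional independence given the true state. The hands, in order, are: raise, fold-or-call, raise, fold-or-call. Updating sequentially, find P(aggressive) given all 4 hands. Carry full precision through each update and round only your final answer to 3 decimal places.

After 'raise': P(aggressive) = 0.75·0.3500 / (0.75·0.3500 + 0.5·0.6500) ≈ 0.4468
After 'fold-or-call': P(aggressive) = 0.25·0.4468 / (0.25·0.4468 + 0.5·0.5532) ≈ 0.2877
After 'raise': P(aggressive) = 0.75·0.2877 / (0.75·0.2877 + 0.5·0.7123) ≈ 0.3772
After 'fold-or-call': P(aggressive) = 0.25·0.3772 / (0.25·0.3772 + 0.5·0.6228) ≈ 0.2325

0.232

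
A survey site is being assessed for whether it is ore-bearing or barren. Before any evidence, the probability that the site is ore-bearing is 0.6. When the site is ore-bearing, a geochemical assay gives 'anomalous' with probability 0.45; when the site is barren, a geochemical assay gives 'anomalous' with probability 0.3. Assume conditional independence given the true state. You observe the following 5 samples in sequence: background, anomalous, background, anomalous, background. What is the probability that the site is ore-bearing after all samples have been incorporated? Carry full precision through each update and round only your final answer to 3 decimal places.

After 'background': P(ore) = 0.55·0.6000 / (0.55·0.6000 + 0.7·0.4000) ≈ 0.5410
After 'anomalous': P(ore) = 0.45·0.5410 / (0.45·0.5410 + 0.3·0.4590) ≈ 0.6387
After 'background': P(ore) = 0.55·0.6387 / (0.55·0.6387 + 0.7·0.3613) ≈ 0.5814
After 'anomalous': P(ore) = 0.45·0.5814 / (0.45·0.5814 + 0.3·0.4186) ≈ 0.6757
After 'background': P(ore) = 0.55·0.6757 / (0.55·0.6757 + 0.7·0.3243) ≈ 0.6208

0.621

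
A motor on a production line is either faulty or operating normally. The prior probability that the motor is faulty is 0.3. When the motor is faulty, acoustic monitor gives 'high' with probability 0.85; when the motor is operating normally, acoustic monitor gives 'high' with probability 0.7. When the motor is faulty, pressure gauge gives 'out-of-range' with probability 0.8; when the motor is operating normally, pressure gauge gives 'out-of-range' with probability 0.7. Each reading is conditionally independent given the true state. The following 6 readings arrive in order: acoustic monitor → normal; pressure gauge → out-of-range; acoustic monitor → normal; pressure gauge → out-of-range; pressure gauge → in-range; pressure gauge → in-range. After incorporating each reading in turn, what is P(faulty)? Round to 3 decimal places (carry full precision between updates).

0.059

After acoustic monitor='normal': P(faulty) = 0.15·0.3000 / (0.15·0.3000 + 0.3·0.7000) ≈ 0.1765
After pressure gauge='out-of-range': P(faulty) = 0.8·0.1765 / (0.8·0.1765 + 0.7·0.8235) ≈ 0.1967
After acoustic monitor='normal': P(faulty) = 0.15·0.1967 / (0.15·0.1967 + 0.3·0.8033) ≈ 0.1091
After pressure gauge='out-of-range': P(faulty) = 0.8·0.1091 / (0.8·0.1091 + 0.7·0.8909) ≈ 0.1228
After pressure gauge='in-range': P(faulty) = 0.2·0.1228 / (0.2·0.1228 + 0.3·0.8772) ≈ 0.0853
After pressure gauge='in-range': P(faulty) = 0.2·0.0853 / (0.2·0.0853 + 0.3·0.9147) ≈ 0.0586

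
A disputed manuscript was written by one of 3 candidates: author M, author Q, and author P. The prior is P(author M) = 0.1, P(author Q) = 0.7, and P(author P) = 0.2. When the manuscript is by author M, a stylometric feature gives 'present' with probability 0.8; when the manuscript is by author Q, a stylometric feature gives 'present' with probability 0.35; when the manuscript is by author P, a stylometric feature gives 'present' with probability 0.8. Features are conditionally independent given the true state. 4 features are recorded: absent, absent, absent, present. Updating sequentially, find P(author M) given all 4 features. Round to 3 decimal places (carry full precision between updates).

0.009

After 'absent': normaliser = 0.2·0.1000 + 0.65·0.7000 + 0.2·0.2000; P(author M) ≈ 0.0388, P(author Q) ≈ 0.8835, P(author P) ≈ 0.0777
After 'absent': normaliser = 0.2·0.0388 + 0.65·0.8835 + 0.2·0.0777; P(author M) ≈ 0.0130, P(author Q) ≈ 0.9610, P(author P) ≈ 0.0260
After 'absent': normaliser = 0.2·0.0130 + 0.65·0.9610 + 0.2·0.0260; P(author M) ≈ 0.0041, P(author Q) ≈ 0.9877, P(author P) ≈ 0.0082
After 'present': normaliser = 0.8·0.0041 + 0.35·0.9877 + 0.8·0.0082; P(author M) ≈ 0.0092, P(author Q) ≈ 0.9723, P(author P) ≈ 0.0185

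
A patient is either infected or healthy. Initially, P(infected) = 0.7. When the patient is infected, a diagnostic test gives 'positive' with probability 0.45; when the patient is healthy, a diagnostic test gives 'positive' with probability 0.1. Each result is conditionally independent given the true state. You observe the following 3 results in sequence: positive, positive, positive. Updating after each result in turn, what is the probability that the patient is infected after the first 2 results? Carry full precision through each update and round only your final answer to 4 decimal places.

0.9793

After 'positive': P(infected) = 0.45·0.7000 / (0.45·0.7000 + 0.1·0.3000) ≈ 0.9130
After 'positive': P(infected) = 0.45·0.9130 / (0.45·0.9130 + 0.1·0.0870) ≈ 0.9793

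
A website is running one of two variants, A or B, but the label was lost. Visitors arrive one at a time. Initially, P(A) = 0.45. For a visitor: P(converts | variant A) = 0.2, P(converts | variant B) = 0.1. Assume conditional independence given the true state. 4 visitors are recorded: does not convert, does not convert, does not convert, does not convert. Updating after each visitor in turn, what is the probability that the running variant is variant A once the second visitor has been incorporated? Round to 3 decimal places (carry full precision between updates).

Apply Bayes' rule sequentially, carrying P(A) forward.
After 'does not convert': P(A) = 0.8·0.4500 / (0.8·0.4500 + 0.9·0.5500) ≈ 0.4211
After 'does not convert': P(A) = 0.8·0.4211 / (0.8·0.4211 + 0.9·0.5789) ≈ 0.3926

0.393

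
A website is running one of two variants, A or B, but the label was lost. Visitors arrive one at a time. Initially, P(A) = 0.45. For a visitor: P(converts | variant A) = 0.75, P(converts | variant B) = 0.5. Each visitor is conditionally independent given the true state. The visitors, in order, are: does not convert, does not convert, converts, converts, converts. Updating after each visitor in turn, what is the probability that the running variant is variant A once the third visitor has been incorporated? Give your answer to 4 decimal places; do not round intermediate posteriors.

0.2348

After 'does not convert': P(A) = 0.25·0.4500 / (0.25·0.4500 + 0.5·0.5500) ≈ 0.2903
After 'does not convert': P(A) = 0.25·0.2903 / (0.25·0.2903 + 0.5·0.7097) ≈ 0.1698
After 'converts': P(A) = 0.75·0.1698 / (0.75·0.1698 + 0.5·0.8302) ≈ 0.2348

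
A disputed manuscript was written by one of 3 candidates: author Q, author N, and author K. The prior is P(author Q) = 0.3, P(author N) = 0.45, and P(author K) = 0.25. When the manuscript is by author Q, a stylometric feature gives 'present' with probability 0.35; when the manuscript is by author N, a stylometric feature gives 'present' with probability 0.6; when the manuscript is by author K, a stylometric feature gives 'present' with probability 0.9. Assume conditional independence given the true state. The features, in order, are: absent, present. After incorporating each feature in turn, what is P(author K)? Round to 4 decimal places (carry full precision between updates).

After 'absent': normaliser = 0.65·0.3000 + 0.4·0.4500 + 0.1·0.2500; P(author Q) ≈ 0.4875, P(author N) ≈ 0.4500, P(author K) ≈ 0.0625
After 'present': normaliser = 0.35·0.4875 + 0.6·0.4500 + 0.9·0.0625; P(author Q) ≈ 0.3434, P(author N) ≈ 0.5434, P(author K) ≈ 0.1132

0.1132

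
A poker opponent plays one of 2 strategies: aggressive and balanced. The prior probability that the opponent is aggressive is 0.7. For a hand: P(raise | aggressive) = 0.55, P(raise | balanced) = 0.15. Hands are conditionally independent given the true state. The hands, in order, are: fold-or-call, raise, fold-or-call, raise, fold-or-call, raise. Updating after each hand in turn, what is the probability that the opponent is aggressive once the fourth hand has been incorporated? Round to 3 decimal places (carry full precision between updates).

Each posterior becomes the prior for the next update.
After 'fold-or-call': P(aggressive) = 0.45·0.7000 / (0.45·0.7000 + 0.85·0.3000) ≈ 0.5526
After 'raise': P(aggressive) = 0.55·0.5526 / (0.55·0.5526 + 0.15·0.4474) ≈ 0.8191
After 'fold-or-call': P(aggressive) = 0.45·0.8191 / (0.45·0.8191 + 0.85·0.1809) ≈ 0.7057
After 'raise': P(aggressive) = 0.55·0.7057 / (0.55·0.7057 + 0.15·0.2943) ≈ 0.8979

0.898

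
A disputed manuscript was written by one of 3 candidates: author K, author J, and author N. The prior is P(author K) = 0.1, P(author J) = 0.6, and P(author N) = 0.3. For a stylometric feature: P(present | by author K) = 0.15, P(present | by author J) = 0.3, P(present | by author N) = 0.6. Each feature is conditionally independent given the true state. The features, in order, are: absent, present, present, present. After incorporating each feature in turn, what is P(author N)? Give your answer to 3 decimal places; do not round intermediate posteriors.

0.690

Each posterior becomes the prior for the next update.
After 'absent': normaliser = 0.85·0.1000 + 0.7·0.6000 + 0.4·0.3000; P(author K) ≈ 0.1360, P(author J) ≈ 0.6720, P(author N) ≈ 0.1920
After 'present': normaliser = 0.15·0.1360 + 0.3·0.6720 + 0.6·0.1920; P(author K) ≈ 0.0605, P(author J) ≈ 0.5979, P(author N) ≈ 0.3416
After 'present': normaliser = 0.15·0.0605 + 0.3·0.5979 + 0.6·0.3416; P(author K) ≈ 0.0231, P(author J) ≈ 0.4559, P(author N) ≈ 0.5210
After 'present': normaliser = 0.15·0.0231 + 0.3·0.4559 + 0.6·0.5210; P(author K) ≈ 0.0076, P(author J) ≈ 0.3020, P(author N) ≈ 0.6903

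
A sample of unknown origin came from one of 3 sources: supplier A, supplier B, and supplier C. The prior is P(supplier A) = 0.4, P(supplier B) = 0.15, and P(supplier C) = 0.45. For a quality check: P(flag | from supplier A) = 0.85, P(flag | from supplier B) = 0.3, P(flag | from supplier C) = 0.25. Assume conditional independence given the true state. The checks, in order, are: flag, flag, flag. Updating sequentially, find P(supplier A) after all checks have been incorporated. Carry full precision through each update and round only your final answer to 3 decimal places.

After 'flag': normaliser = 0.85·0.4000 + 0.3·0.1500 + 0.25·0.4500; P(supplier A) ≈ 0.6834, P(supplier B) ≈ 0.0905, P(supplier C) ≈ 0.2261
After 'flag': normaliser = 0.85·0.6834 + 0.3·0.0905 + 0.25·0.2261; P(supplier A) ≈ 0.8741, P(supplier B) ≈ 0.0408, P(supplier C) ≈ 0.0851
After 'flag': normaliser = 0.85·0.8741 + 0.3·0.0408 + 0.25·0.0851; P(supplier A) ≈ 0.9568, P(supplier B) ≈ 0.0158, P(supplier C) ≈ 0.0274

0.957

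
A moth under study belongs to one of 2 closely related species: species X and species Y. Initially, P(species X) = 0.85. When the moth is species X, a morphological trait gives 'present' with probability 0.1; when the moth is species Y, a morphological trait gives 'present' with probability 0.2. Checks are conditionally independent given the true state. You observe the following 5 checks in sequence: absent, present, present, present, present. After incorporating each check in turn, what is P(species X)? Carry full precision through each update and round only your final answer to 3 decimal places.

0.285

After 'absent': P(species X) = 0.9·0.8500 / (0.9·0.8500 + 0.8·0.1500) ≈ 0.8644
After 'present': P(species X) = 0.1·0.8644 / (0.1·0.8644 + 0.2·0.1356) ≈ 0.7612
After 'present': P(species X) = 0.1·0.7612 / (0.1·0.7612 + 0.2·0.2388) ≈ 0.6145
After 'present': P(species X) = 0.1·0.6145 / (0.1·0.6145 + 0.2·0.3855) ≈ 0.4435
After 'present': P(species X) = 0.1·0.4435 / (0.1·0.4435 + 0.2·0.5565) ≈ 0.2849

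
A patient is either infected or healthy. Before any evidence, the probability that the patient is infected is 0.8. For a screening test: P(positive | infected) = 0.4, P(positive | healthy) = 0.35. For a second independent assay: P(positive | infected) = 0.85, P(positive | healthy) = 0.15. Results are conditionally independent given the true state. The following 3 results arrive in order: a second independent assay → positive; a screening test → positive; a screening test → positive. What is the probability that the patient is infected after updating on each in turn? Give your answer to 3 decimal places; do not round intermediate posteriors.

After a second independent assay='positive': P(infected) = 0.85·0.8000 / (0.85·0.8000 + 0.15·0.2000) ≈ 0.9577
After a screening test='positive': P(infected) = 0.4·0.9577 / (0.4·0.9577 + 0.35·0.0423) ≈ 0.9628
After a screening test='positive': P(infected) = 0.4·0.9628 / (0.4·0.9628 + 0.35·0.0372) ≈ 0.9673

0.967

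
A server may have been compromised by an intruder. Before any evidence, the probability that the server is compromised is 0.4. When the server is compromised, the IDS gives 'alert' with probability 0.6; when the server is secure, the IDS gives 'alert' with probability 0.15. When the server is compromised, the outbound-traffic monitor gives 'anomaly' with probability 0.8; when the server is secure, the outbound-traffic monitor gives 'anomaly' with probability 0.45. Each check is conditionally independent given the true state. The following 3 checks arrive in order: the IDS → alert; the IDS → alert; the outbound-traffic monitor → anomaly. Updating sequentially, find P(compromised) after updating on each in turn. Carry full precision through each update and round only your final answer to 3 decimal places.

Each posterior becomes the prior for the next update.
After the IDS='alert': P(compromised) = 0.6·0.4000 / (0.6·0.4000 + 0.15·0.6000) ≈ 0.7273
After the IDS='alert': P(compromised) = 0.6·0.7273 / (0.6·0.7273 + 0.15·0.2727) ≈ 0.9143
After the outbound-traffic monitor='anomaly': P(compromised) = 0.8·0.9143 / (0.8·0.9143 + 0.45·0.0857) ≈ 0.9499

0.950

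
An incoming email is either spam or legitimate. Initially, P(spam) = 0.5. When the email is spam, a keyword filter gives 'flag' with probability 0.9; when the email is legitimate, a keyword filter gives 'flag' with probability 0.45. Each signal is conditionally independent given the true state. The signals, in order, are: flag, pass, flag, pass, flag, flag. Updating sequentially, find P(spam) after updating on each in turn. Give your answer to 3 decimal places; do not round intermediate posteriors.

0.346

After 'flag': P(spam) = 0.9·0.5000 / (0.9·0.5000 + 0.45·0.5000) ≈ 0.6667
After 'pass': P(spam) = 0.1·0.6667 / (0.1·0.6667 + 0.55·0.3333) ≈ 0.2667
After 'flag': P(spam) = 0.9·0.2667 / (0.9·0.2667 + 0.45·0.7333) ≈ 0.4211
After 'pass': P(spam) = 0.1·0.4211 / (0.1·0.4211 + 0.55·0.5789) ≈ 0.1168
After 'flag': P(spam) = 0.9·0.1168 / (0.9·0.1168 + 0.45·0.8832) ≈ 0.2092
After 'flag': P(spam) = 0.9·0.2092 / (0.9·0.2092 + 0.45·0.7908) ≈ 0.3459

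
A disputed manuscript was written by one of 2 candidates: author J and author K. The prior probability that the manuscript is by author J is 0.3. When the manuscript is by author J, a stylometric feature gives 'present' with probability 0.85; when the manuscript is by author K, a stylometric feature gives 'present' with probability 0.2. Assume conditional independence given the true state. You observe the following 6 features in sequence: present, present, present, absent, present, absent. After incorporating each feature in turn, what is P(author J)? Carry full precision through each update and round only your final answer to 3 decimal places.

After 'present': P(author J) = 0.85·0.3000 / (0.85·0.3000 + 0.2·0.7000) ≈ 0.6456
After 'present': P(author J) = 0.85·0.6456 / (0.85·0.6456 + 0.2·0.3544) ≈ 0.8856
After 'present': P(author J) = 0.85·0.8856 / (0.85·0.8856 + 0.2·0.1144) ≈ 0.9705
After 'absent': P(author J) = 0.15·0.9705 / (0.15·0.9705 + 0.8·0.0295) ≈ 0.8605
After 'present': P(author J) = 0.85·0.8605 / (0.85·0.8605 + 0.2·0.1395) ≈ 0.9633
After 'absent': P(author J) = 0.15·0.9633 / (0.15·0.9633 + 0.8·0.0367) ≈ 0.8310

0.831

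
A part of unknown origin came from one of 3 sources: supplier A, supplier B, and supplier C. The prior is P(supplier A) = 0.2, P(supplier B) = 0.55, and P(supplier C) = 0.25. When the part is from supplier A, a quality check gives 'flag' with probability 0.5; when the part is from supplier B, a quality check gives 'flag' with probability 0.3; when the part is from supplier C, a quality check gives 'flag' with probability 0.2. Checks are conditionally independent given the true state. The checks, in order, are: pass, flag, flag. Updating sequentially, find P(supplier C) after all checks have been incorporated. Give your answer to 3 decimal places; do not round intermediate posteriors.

0.118

After 'pass': normaliser = 0.5·0.2000 + 0.7·0.5500 + 0.8·0.2500; P(supplier A) ≈ 0.1460, P(supplier B) ≈ 0.5620, P(supplier C) ≈ 0.2920
After 'flag': normaliser = 0.5·0.1460 + 0.3·0.5620 + 0.2·0.2920; P(supplier A) ≈ 0.2433, P(supplier B) ≈ 0.5620, P(supplier C) ≈ 0.1946
After 'flag': normaliser = 0.5·0.2433 + 0.3·0.5620 + 0.2·0.1946; P(supplier A) ≈ 0.3695, P(supplier B) ≈ 0.5122, P(supplier C) ≈ 0.1183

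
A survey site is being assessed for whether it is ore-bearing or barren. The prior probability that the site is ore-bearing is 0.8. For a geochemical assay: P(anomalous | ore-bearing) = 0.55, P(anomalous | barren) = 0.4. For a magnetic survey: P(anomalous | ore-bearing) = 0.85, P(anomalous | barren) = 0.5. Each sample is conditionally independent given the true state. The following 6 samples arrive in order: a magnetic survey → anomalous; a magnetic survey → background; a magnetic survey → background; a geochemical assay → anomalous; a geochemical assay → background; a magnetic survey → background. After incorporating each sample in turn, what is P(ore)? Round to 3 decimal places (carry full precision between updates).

0.159

Apply Bayes' rule sequentially, carrying P(ore) forward.
After a magnetic survey='anomalous': P(ore) = 0.85·0.8000 / (0.85·0.8000 + 0.5·0.2000) ≈ 0.8718
After a magnetic survey='background': P(ore) = 0.15·0.8718 / (0.15·0.8718 + 0.5·0.1282) ≈ 0.6711
After a magnetic survey='background': P(ore) = 0.15·0.6711 / (0.15·0.6711 + 0.5·0.3289) ≈ 0.3797
After a geochemical assay='anomalous': P(ore) = 0.55·0.3797 / (0.55·0.3797 + 0.4·0.6203) ≈ 0.4570
After a geochemical assay='background': P(ore) = 0.45·0.4570 / (0.45·0.4570 + 0.6·0.5430) ≈ 0.3869
After a magnetic survey='background': P(ore) = 0.15·0.3869 / (0.15·0.3869 + 0.5·0.6131) ≈ 0.1592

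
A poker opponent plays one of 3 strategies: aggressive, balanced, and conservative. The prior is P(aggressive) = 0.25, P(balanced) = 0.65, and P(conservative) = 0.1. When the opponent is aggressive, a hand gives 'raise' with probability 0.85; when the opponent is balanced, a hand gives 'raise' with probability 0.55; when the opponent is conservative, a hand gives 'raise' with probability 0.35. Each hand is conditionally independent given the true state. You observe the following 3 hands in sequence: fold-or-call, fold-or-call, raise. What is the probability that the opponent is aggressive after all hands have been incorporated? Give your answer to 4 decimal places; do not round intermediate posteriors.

After 'fold-or-call': normaliser = 0.15·0.2500 + 0.45·0.6500 + 0.65·0.1000; P(aggressive) ≈ 0.0949, P(balanced) ≈ 0.7405, P(conservative) ≈ 0.1646
After 'fold-or-call': normaliser = 0.15·0.0949 + 0.45·0.7405 + 0.65·0.1646; P(aggressive) ≈ 0.0313, P(balanced) ≈ 0.7333, P(conservative) ≈ 0.2354
After 'raise': normaliser = 0.85·0.0313 + 0.55·0.7333 + 0.35·0.2354; P(aggressive) ≈ 0.0520, P(balanced) ≈ 0.7872, P(conservative) ≈ 0.1608

0.0520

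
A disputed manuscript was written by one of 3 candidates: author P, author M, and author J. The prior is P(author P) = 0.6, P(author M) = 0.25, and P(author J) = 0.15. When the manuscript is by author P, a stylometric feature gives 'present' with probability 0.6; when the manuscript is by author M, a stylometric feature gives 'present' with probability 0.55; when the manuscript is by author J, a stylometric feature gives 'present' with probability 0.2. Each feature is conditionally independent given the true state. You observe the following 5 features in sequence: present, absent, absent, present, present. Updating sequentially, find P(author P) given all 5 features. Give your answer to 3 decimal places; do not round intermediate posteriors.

After 'present': normaliser = 0.6·0.6000 + 0.55·0.2500 + 0.2·0.1500; P(author P) ≈ 0.6825, P(author M) ≈ 0.2607, P(author J) ≈ 0.0569
After 'absent': normaliser = 0.4·0.6825 + 0.45·0.2607 + 0.8·0.0569; P(author P) ≈ 0.6264, P(author M) ≈ 0.2692, P(author J) ≈ 0.1044
After 'absent': normaliser = 0.4·0.6264 + 0.45·0.2692 + 0.8·0.1044; P(author P) ≈ 0.5504, P(author M) ≈ 0.2661, P(author J) ≈ 0.1835
After 'present': normaliser = 0.6·0.5504 + 0.55·0.2661 + 0.2·0.1835; P(author P) ≈ 0.6434, P(author M) ≈ 0.2851, P(author J) ≈ 0.0715
After 'present': normaliser = 0.6·0.6434 + 0.55·0.2851 + 0.2·0.0715; P(author P) ≈ 0.6929, P(author M) ≈ 0.2814, P(author J) ≈ 0.0257

0.693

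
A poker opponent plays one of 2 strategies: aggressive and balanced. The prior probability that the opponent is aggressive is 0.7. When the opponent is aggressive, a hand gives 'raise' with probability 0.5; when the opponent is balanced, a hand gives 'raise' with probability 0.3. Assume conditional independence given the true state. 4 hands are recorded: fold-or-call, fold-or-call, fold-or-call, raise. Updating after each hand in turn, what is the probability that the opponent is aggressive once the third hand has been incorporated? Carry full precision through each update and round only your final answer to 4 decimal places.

Apply Bayes' rule sequentially, carrying P(aggressive) forward.
After 'fold-or-call': P(aggressive) = 0.5·0.7000 / (0.5·0.7000 + 0.7·0.3000) ≈ 0.6250
After 'fold-or-call': P(aggressive) = 0.5·0.6250 / (0.5·0.6250 + 0.7·0.3750) ≈ 0.5435
After 'fold-or-call': P(aggressive) = 0.5·0.5435 / (0.5·0.5435 + 0.7·0.4565) ≈ 0.4596

0.4596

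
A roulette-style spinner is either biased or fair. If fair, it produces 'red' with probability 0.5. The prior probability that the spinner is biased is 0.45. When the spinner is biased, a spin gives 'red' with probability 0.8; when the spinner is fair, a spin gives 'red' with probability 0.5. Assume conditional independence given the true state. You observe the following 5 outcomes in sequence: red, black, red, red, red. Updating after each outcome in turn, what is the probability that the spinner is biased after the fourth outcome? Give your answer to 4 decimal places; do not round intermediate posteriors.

0.5727

Apply Bayes' rule sequentially, carrying P(biased) forward.
After 'red': P(biased) = 0.8·0.4500 / (0.8·0.4500 + 0.5·0.5500) ≈ 0.5669
After 'black': P(biased) = 0.2·0.5669 / (0.2·0.5669 + 0.5·0.4331) ≈ 0.3437
After 'red': P(biased) = 0.8·0.3437 / (0.8·0.3437 + 0.5·0.6563) ≈ 0.4559
After 'red': P(biased) = 0.8·0.4559 / (0.8·0.4559 + 0.5·0.5441) ≈ 0.5727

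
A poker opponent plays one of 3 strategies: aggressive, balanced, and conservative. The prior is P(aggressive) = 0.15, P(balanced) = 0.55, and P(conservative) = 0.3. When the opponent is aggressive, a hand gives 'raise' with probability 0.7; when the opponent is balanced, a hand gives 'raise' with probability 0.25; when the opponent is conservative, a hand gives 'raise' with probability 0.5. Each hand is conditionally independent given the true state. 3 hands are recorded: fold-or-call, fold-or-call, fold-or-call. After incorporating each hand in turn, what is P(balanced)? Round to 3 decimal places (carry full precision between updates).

0.848

Each posterior becomes the prior for the next update.
After 'fold-or-call': normaliser = 0.3·0.1500 + 0.75·0.5500 + 0.5·0.3000; P(aggressive) ≈ 0.0741, P(balanced) ≈ 0.6790, P(conservative) ≈ 0.2469
After 'fold-or-call': normaliser = 0.3·0.0741 + 0.75·0.6790 + 0.5·0.2469; P(aggressive) ≈ 0.0339, P(balanced) ≈ 0.7776, P(conservative) ≈ 0.1885
After 'fold-or-call': normaliser = 0.3·0.0339 + 0.75·0.7776 + 0.5·0.1885; P(aggressive) ≈ 0.0148, P(balanced) ≈ 0.8481, P(conservative) ≈ 0.1371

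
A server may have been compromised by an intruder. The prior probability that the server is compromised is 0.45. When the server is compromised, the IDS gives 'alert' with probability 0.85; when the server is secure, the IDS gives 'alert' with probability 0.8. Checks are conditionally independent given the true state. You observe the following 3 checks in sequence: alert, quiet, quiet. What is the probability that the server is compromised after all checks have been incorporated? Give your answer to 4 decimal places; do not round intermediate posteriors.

After 'alert': P(compromised) = 0.85·0.4500 / (0.85·0.4500 + 0.8·0.5500) ≈ 0.4650
After 'quiet': P(compromised) = 0.15·0.4650 / (0.15·0.4650 + 0.2·0.5350) ≈ 0.3947
After 'quiet': P(compromised) = 0.15·0.3947 / (0.15·0.3947 + 0.2·0.6053) ≈ 0.3284

0.3284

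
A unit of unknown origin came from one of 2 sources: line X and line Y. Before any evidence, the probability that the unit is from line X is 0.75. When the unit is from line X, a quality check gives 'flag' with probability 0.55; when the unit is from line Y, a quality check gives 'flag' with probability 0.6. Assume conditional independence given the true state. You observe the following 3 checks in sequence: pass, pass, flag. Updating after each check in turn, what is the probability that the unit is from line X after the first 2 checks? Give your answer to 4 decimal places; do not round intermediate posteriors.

Apply Bayes' rule sequentially, carrying P(line X) forward.
After 'pass': P(line X) = 0.45·0.7500 / (0.45·0.7500 + 0.4·0.2500) ≈ 0.7714
After 'pass': P(line X) = 0.45·0.7714 / (0.45·0.7714 + 0.4·0.2286) ≈ 0.7915

0.7915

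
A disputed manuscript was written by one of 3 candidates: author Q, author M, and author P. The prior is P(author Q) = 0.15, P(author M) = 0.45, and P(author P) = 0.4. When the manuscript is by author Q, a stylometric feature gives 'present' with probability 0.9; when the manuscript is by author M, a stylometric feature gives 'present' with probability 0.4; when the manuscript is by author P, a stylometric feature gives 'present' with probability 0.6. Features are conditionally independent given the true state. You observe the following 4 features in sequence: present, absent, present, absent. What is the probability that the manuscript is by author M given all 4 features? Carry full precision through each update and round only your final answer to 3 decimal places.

0.517

After 'present': normaliser = 0.9·0.1500 + 0.4·0.4500 + 0.6·0.4000; P(author Q) ≈ 0.2432, P(author M) ≈ 0.3243, P(author P) ≈ 0.4324
After 'absent': normaliser = 0.1·0.2432 + 0.6·0.3243 + 0.4·0.4324; P(author Q) ≈ 0.0621, P(author M) ≈ 0.4966, P(author P) ≈ 0.4414
After 'present': normaliser = 0.9·0.0621 + 0.4·0.4966 + 0.6·0.4414; P(author Q) ≈ 0.1076, P(author M) ≈ 0.3825, P(author P) ≈ 0.5100
After 'absent': normaliser = 0.1·0.1076 + 0.6·0.3825 + 0.4·0.5100; P(author Q) ≈ 0.0242, P(author M) ≈ 0.5166, P(author P) ≈ 0.4592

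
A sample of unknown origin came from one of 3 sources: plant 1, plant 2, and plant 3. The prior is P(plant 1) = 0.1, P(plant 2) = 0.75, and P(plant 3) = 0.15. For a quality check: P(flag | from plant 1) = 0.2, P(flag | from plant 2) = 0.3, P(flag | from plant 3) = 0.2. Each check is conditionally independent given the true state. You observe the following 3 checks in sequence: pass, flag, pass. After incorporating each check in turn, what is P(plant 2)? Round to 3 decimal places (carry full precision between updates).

0.775

Each posterior becomes the prior for the next update.
After 'pass': normaliser = 0.8·0.1000 + 0.7·0.7500 + 0.8·0.1500; P(plant 1) ≈ 0.1103, P(plant 2) ≈ 0.7241, P(plant 3) ≈ 0.1655
After 'flag': normaliser = 0.2·0.1103 + 0.3·0.7241 + 0.2·0.1655; P(plant 1) ≈ 0.0810, P(plant 2) ≈ 0.7975, P(plant 3) ≈ 0.1215
After 'pass': normaliser = 0.8·0.0810 + 0.7·0.7975 + 0.8·0.1215; P(plant 1) ≈ 0.0900, P(plant 2) ≈ 0.7750, P(plant 3) ≈ 0.1350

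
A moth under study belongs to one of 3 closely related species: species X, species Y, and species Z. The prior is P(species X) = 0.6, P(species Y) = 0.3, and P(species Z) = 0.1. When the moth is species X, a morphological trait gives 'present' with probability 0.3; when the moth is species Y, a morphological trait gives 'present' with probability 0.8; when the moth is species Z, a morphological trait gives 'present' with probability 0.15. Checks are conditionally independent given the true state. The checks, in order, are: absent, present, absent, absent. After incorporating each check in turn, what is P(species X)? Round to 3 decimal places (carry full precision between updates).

After 'absent': normaliser = 0.7·0.6000 + 0.2·0.3000 + 0.85·0.1000; P(species X) ≈ 0.7434, P(species Y) ≈ 0.1062, P(species Z) ≈ 0.1504
After 'present': normaliser = 0.3·0.7434 + 0.8·0.1062 + 0.15·0.1504; P(species X) ≈ 0.6747, P(species Y) ≈ 0.2570, P(species Z) ≈ 0.0683
After 'absent': normaliser = 0.7·0.6747 + 0.2·0.2570 + 0.85·0.0683; P(species X) ≈ 0.8119, P(species Y) ≈ 0.0884, P(species Z) ≈ 0.0998
After 'absent': normaliser = 0.7·0.8119 + 0.2·0.0884 + 0.85·0.0998; P(species X) ≈ 0.8472, P(species Y) ≈ 0.0263, P(species Z) ≈ 0.1264

0.847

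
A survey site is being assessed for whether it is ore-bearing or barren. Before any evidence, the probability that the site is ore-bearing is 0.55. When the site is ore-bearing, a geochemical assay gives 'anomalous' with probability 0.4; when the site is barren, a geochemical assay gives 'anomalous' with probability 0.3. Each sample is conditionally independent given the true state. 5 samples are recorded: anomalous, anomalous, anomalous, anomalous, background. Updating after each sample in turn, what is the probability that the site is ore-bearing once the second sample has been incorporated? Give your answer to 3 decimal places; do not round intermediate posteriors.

0.685

After 'anomalous': P(ore) = 0.4·0.5500 / (0.4·0.5500 + 0.3·0.4500) ≈ 0.6197
After 'anomalous': P(ore) = 0.4·0.6197 / (0.4·0.6197 + 0.3·0.3803) ≈ 0.6848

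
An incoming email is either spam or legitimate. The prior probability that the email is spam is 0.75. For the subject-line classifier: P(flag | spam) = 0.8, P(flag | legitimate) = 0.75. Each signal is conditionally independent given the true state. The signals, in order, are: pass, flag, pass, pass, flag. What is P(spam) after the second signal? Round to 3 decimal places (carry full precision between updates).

After 'pass': P(spam) = 0.2·0.7500 / (0.2·0.7500 + 0.25·0.2500) ≈ 0.7059
After 'flag': P(spam) = 0.8·0.7059 / (0.8·0.7059 + 0.75·0.2941) ≈ 0.7191

0.719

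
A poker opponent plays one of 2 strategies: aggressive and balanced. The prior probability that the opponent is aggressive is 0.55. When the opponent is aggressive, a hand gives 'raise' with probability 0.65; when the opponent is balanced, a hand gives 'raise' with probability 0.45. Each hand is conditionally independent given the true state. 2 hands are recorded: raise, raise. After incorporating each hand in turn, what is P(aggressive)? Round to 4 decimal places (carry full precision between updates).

After 'raise': P(aggressive) = 0.65·0.5500 / (0.65·0.5500 + 0.45·0.4500) ≈ 0.6384
After 'raise': P(aggressive) = 0.65·0.6384 / (0.65·0.6384 + 0.45·0.3616) ≈ 0.7183

0.7183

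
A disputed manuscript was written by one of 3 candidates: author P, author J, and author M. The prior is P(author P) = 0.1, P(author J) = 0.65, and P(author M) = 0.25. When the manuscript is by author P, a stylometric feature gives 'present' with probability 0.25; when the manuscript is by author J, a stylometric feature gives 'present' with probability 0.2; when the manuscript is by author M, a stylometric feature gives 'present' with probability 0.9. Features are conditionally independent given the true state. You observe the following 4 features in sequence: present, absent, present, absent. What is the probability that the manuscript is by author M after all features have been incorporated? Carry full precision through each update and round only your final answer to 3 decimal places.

Each posterior becomes the prior for the next update.
After 'present': normaliser = 0.25·0.1000 + 0.2·0.6500 + 0.9·0.2500; P(author P) ≈ 0.0658, P(author J) ≈ 0.3421, P(author M) ≈ 0.5921
After 'absent': normaliser = 0.75·0.0658 + 0.8·0.3421 + 0.1·0.5921; P(author P) ≈ 0.1291, P(author J) ≈ 0.7160, P(author M) ≈ 0.1549
After 'present': normaliser = 0.25·0.1291 + 0.2·0.7160 + 0.9·0.1549; P(author P) ≈ 0.1025, P(author J) ≈ 0.4548, P(author M) ≈ 0.4427
After 'absent': normaliser = 0.75·0.1025 + 0.8·0.4548 + 0.1·0.4427; P(author P) ≈ 0.1585, P(author J) ≈ 0.7502, P(author M) ≈ 0.0913

0.091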